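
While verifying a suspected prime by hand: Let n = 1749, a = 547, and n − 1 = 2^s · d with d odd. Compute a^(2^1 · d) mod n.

334

n − 1 = 1748 = 2^2 · 437, so s = 2 and d = 437.
Repeated squaring mod 1749: 547^1 ≡ 547, 547^2 ≡ 130, 547^4 ≡ 1159, 547^8 ≡ 49, 547^16 ≡ 652, 547^32 ≡ 97, 547^64 ≡ 664, 547^128 ≡ 148, 547^256 ≡ 916.
437 = 256 + 128 + 32 + 16 + 4 + 1, so 547^437 ≡ 916·148·97·652·1159·547 ≡ 640 (mod 1749).
x_0 = 640.
x_1 = 640^2 mod 1749 = 334.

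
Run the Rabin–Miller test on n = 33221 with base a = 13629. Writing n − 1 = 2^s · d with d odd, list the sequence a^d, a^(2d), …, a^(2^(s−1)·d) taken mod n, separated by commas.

31809, 484

n − 1 = 33220 = 2^2 · 8305, so s = 2 and d = 8305.
x_0 = 13629^8305 mod 33221 = 31809.
x_1 = 31809^2 mod 33221 = 484.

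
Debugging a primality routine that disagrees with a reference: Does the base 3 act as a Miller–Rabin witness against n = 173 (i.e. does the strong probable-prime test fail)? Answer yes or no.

no

n − 1 = 172 = 2^2 · 43, so s = 2 and d = 43.
x_0 = 3^43 mod 173 = 93.
x_0 is neither 1 nor 172, so continue squaring.
x_1 = 93^2 mod 173 = 172.
x_1 ≡ −1, so 3 is not a witness.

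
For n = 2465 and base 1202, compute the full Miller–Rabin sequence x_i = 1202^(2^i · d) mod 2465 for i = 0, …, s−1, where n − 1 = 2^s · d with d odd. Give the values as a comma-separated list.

2377, 349, 1016, 1886, 1

n − 1 = 2464 = 2^5 · 77, so s = 5 and d = 77.
x_0 = 1202^77 mod 2465 = 2377.
x_1 = 2377^2 mod 2465 = 349.
x_2 = 349^2 mod 2465 = 1016.
x_3 = 1016^2 mod 2465 = 1886.
x_4 = 1886^2 mod 2465 = 1.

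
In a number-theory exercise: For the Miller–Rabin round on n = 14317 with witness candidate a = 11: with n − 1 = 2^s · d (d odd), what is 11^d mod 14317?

12157

n − 1 = 14316 = 2^2 · 3579, so s = 2 and d = 3579.
Repeated squaring mod 14317: 11^1 ≡ 11, 11^2 ≡ 121, 11^4 ≡ 324, 11^8 ≡ 4757, 11^16 ≡ 8189, 11^32 ≡ 13210, 11^64 ≡ 8504, 11^128 ≡ 2849, 11^256 ≡ 13379, 11^512 ≡ 6507, 11^1024 ≡ 5680, 11^2048 ≡ 6199.
3579 = 2048 + 1024 + 256 + 128 + 64 + 32 + 16 + 8 + 2 + 1, so 11^3579 ≡ 6199·5680·13379·2849·8504·13210·8189·4757·121·11 ≡ 12157 (mod 14317).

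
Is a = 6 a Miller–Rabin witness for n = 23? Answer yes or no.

n − 1 = 22 = 2^1 · 11, so s = 1 and d = 11.
x_0 = 6^11 mod 23 = 1.
x_0 = 1, so 6 is not a witness.

no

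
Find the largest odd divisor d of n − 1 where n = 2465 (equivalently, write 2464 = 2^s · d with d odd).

77

Halving: 2464 → 1232 → 616 → 308 → 154 → 77; 77 is odd.
So 2464 = 2^5 · 77.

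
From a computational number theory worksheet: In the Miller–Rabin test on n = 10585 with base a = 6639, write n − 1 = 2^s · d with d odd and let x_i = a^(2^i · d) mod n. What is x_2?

n − 1 = 10584 = 2^3 · 1323, so s = 3 and d = 1323.
x_0 = 6639^1323 mod 10585 = 4744.
x_1 = 4744^2 mod 10585 = 1826.
x_2 = 1826^2 mod 10585 = 1.

1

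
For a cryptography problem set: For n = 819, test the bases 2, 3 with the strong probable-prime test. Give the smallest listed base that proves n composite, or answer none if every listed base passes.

n − 1 = 818 = 2^1 · 409, so s = 1 and d = 409.
Base 2: x_0 = 2^409 mod 819 = 2. x_0 ∉ {1, 818} and s = 1, so 2 is a Miller–Rabin witness and 819 is composite.
Base 3: x_0 = 3^409 mod 819 = 549. x_0 ∉ {1, 818} and s = 1, so 3 is a Miller–Rabin witness and 819 is composite.
The smallest witness among the given bases is 2.

2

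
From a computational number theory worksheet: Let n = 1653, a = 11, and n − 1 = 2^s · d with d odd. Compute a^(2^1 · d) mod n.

1246

n − 1 = 1652 = 2^2 · 413, so s = 2 and d = 413.
Repeated squaring mod 1653: 11^1 ≡ 11, 11^2 ≡ 121, 11^4 ≡ 1417, 11^8 ≡ 1147, 11^16 ≡ 1474, 11^32 ≡ 634, 11^64 ≡ 277, 11^128 ≡ 691, 11^256 ≡ 1417.
413 = 256 + 128 + 16 + 8 + 4 + 1, so 11^413 ≡ 1417·691·1474·1147·1417·11 ≡ 539 (mod 1653).
x_0 = 539.
x_1 = 539^2 mod 1653 = 1246.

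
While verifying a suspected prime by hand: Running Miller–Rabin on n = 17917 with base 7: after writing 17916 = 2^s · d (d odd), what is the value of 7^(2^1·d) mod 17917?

11762

n − 1 = 17916 = 2^2 · 4479, so s = 2 and d = 4479.
x_0 = 7^4479 mod 17917 = 457.
x_1 = 457^2 mod 17917 = 11762.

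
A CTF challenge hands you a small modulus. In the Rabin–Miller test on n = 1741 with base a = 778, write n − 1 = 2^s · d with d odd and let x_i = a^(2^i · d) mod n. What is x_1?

1

n − 1 = 1740 = 2^2 · 435, so s = 2 and d = 435.
Repeated squaring mod 1741: 778^1 ≡ 778, 778^2 ≡ 1157, 778^4 ≡ 1561, 778^8 ≡ 1062, 778^16 ≡ 1417, 778^32 ≡ 516, 778^64 ≡ 1624, 778^128 ≡ 1502, 778^256 ≡ 1409.
435 = 256 + 128 + 32 + 16 + 2 + 1, so 778^435 ≡ 1409·1502·516·1417·1157·778 ≡ 1740 (mod 1741).
x_0 = 1740.
x_1 = 1740^2 mod 1741 = 1.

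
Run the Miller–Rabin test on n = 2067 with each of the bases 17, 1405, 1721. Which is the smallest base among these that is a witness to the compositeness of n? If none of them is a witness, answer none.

17

n − 1 = 2066 = 2^1 · 1033, so s = 1 and d = 1033.
Base 17: x_0 = 17^1033 mod 2067 = 1811. x_0 ∉ {1, 2066} and s = 1, so 17 is a Miller–Rabin witness and 2067 is composite.
Base 1405: x_0 = 1405^1033 mod 2067 = 976. x_0 ∉ {1, 2066} and s = 1, so 1405 is a Miller–Rabin witness and 2067 is composite.
Base 1721: x_0 = 1721^1033 mod 2067 = 1331. x_0 ∉ {1, 2066} and s = 1, so 1721 is a Miller–Rabin witness and 2067 is composite.
The smallest witness among the given bases is 17.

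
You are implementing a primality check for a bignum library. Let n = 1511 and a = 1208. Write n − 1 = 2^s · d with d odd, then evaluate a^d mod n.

n − 1 = 1510 = 2^1 · 755, so s = 1 and d = 755.
Repeated squaring mod 1511: 1208^1 ≡ 1208, 1208^2 ≡ 1149, 1208^4 ≡ 1098, 1208^8 ≡ 1337, 1208^16 ≡ 56, 1208^32 ≡ 114, 1208^64 ≡ 908, 1208^128 ≡ 969, 1208^256 ≡ 630, 1208^512 ≡ 1018.
755 = 512 + 128 + 64 + 32 + 16 + 2 + 1, so 1208^755 ≡ 1018·969·908·114·56·1149·1208 ≡ 1510 (mod 1511).

1510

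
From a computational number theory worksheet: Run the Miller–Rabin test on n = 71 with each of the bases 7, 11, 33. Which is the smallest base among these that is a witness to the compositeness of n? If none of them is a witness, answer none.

n − 1 = 70 = 2^1 · 35, so s = 1 and d = 35.
Base 7: x_0 = 7^35 mod 71 = 70. x_0 = 70 ≡ −1, so 7 is not a witness.
Base 11: x_0 = 11^35 mod 71 = 70. x_0 = 70 ≡ −1, so 11 is not a witness.
Base 33: x_0 = 33^35 mod 71 = 70. x_0 = 70 ≡ −1, so 33 is not a witness.
No listed base is a witness for 71.

none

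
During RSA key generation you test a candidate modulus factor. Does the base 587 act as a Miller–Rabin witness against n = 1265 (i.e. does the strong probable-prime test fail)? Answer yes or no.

n − 1 = 1264 = 2^4 · 79, so s = 4 and d = 79.
x_0 = 587^79 mod 1265 = 443.
x_0 is neither 1 nor 1264, so continue squaring.
x_1 = 443^2 mod 1265 = 174.
x_2 = 174^2 mod 1265 = 1181.
x_3 = 1181^2 mod 1265 = 731.
Reached i = s−1 = 3 without hitting −1: 587 is a Miller–Rabin witness and 1265 is composite.

yes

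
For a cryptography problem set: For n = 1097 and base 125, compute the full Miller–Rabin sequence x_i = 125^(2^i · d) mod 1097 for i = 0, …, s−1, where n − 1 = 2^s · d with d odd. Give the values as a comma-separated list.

n − 1 = 1096 = 2^3 · 137, so s = 3 and d = 137.
x_0 = 125^137 mod 1097 = 486.
x_1 = 486^2 mod 1097 = 341.
x_2 = 341^2 mod 1097 = 1096.

486, 341, 1096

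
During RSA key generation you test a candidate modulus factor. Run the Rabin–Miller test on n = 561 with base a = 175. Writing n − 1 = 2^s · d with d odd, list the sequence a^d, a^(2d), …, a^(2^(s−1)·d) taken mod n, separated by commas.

n − 1 = 560 = 2^4 · 35, so s = 4 and d = 35.
x_0 = 175^35 mod 561 = 142.
x_1 = 142^2 mod 561 = 529.
x_2 = 529^2 mod 561 = 463.
x_3 = 463^2 mod 561 = 67.

142, 529, 463, 67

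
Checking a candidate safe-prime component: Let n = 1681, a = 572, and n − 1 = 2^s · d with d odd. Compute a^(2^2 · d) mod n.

1149

n − 1 = 1680 = 2^4 · 105, so s = 4 and d = 105.
Repeated squaring mod 1681: 572^1 ≡ 572, 572^2 ≡ 1070, 572^4 ≡ 139, 572^8 ≡ 830, 572^16 ≡ 1371, 572^32 ≡ 283, 572^64 ≡ 1082.
105 = 64 + 32 + 8 + 1, so 572^105 ≡ 1082·283·830·572 ≡ 1280 (mod 1681).
x_0 = 1280.
x_1 = 1280^2 mod 1681 = 1106.
x_2 = 1106^2 mod 1681 = 1149.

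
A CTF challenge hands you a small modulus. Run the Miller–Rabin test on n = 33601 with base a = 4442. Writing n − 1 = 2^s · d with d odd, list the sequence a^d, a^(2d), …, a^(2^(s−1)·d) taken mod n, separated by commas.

15585, 24197, 30985, 22453, 21406, 33600

n − 1 = 33600 = 2^6 · 525, so s = 6 and d = 525.
x_0 = 4442^525 mod 33601 = 15585.
x_1 = 15585^2 mod 33601 = 24197.
x_2 = 24197^2 mod 33601 = 30985.
x_3 = 30985^2 mod 33601 = 22453.
x_4 = 22453^2 mod 33601 = 21406.
x_5 = 21406^2 mod 33601 = 33600.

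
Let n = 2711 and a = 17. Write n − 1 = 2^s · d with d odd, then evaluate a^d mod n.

1

n − 1 = 2710 = 2^1 · 1355, so s = 1 and d = 1355.
Repeated squaring mod 2711: 17^1 ≡ 17, 17^2 ≡ 289, 17^4 ≡ 2191, 17^8 ≡ 2011, 17^16 ≡ 2020, 17^32 ≡ 345, 17^64 ≡ 2452, 17^128 ≡ 2017, 17^256 ≡ 1789, 17^512 ≡ 1541, 17^1024 ≡ 2556.
1355 = 1024 + 256 + 64 + 8 + 2 + 1, so 17^1355 ≡ 2556·1789·2452·2011·289·17 ≡ 1 (mod 2711).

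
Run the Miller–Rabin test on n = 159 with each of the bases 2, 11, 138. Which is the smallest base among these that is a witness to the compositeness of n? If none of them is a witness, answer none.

n − 1 = 158 = 2^1 · 79, so s = 1 and d = 79.
Base 2: x_0 = 2^79 mod 159 = 104. x_0 ∉ {1, 158} and s = 1, so 2 is a Miller–Rabin witness and 159 is composite.
Base 11: x_0 = 11^79 mod 159 = 11. x_0 ∉ {1, 158} and s = 1, so 11 is a Miller–Rabin witness and 159 is composite.
Base 138: x_0 = 138^79 mod 159 = 21. x_0 ∉ {1, 158} and s = 1, so 138 is a Miller–Rabin witness and 159 is composite.
The smallest witness among the given bases is 2.

2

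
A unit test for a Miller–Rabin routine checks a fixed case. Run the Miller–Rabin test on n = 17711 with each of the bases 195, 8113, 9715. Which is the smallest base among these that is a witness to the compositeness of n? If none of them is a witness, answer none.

n − 1 = 17710 = 2^1 · 8855, so s = 1 and d = 8855.
Base 195: x_0 = 195^8855 mod 17711 = 16342. x_0 ∉ {1, 17710} and s = 1, so 195 is a Miller–Rabin witness and 17711 is composite.
Base 8113: x_0 = 8113^8855 mod 17711 = 5392. x_0 ∉ {1, 17710} and s = 1, so 8113 is a Miller–Rabin witness and 17711 is composite.
Base 9715: x_0 = 9715^8855 mod 17711 = 15360. x_0 ∉ {1, 17710} and s = 1, so 9715 is a Miller–Rabin witness and 17711 is composite.
The smallest witness among the given bases is 195.

195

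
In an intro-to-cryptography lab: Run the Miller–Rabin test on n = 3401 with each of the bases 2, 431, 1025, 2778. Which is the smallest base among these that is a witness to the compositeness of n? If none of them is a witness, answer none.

2

n − 1 = 3400 = 2^3 · 425, so s = 3 and d = 425.
Base 2: x_0 = 2^425 mod 3401 = 1820. x_0 is neither 1 nor 3400, so continue squaring. x_1 = 1820^2 mod 3401 = 3227. x_2 = 3227^2 mod 3401 = 3068. Reached i = s−1 = 2 without hitting −1: 2 is a Miller–Rabin witness and 3401 is composite.
Base 431: x_0 = 431^425 mod 3401 = 40. x_0 is neither 1 nor 3400, so continue squaring. x_1 = 40^2 mod 3401 = 1600. x_2 = 1600^2 mod 3401 = 2448. Reached i = s−1 = 2 without hitting −1: 431 is a Miller–Rabin witness and 3401 is composite.
Base 1025: x_0 = 1025^425 mod 3401 = 3001. x_0 is neither 1 nor 3400, so continue squaring. x_1 = 3001^2 mod 3401 = 153. x_2 = 153^2 mod 3401 = 3003. Reached i = s−1 = 2 without hitting −1: 1025 is a Miller–Rabin witness and 3401 is composite.
Base 2778: x_0 = 2778^425 mod 3401 = 2923. x_0 is neither 1 nor 3400, so continue squaring. x_1 = 2923^2 mod 3401 = 617. x_2 = 617^2 mod 3401 = 3178. Reached i = s−1 = 2 without hitting −1: 2778 is a Miller–Rabin witness and 3401 is composite.
The smallest witness among the given bases is 2.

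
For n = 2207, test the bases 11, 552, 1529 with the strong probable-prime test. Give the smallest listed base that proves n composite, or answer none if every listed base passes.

n − 1 = 2206 = 2^1 · 1103, so s = 1 and d = 1103.
Base 11: x_0 = 11^1103 mod 2207 = 1. x_0 = 1, so 11 is not a witness.
Base 552: x_0 = 552^1103 mod 2207 = 1. x_0 = 1, so 552 is not a witness.
Base 1529: x_0 = 1529^1103 mod 2207 = 2206. x_0 = 2206 ≡ −1, so 1529 is not a witness.
No listed base is a witness for 2207.

none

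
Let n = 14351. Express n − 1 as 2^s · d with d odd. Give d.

Halving: 14350 → 7175; 7175 is odd.
So 14350 = 2^1 · 7175.

7175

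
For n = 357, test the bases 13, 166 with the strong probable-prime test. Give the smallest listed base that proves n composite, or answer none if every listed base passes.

n − 1 = 356 = 2^2 · 89, so s = 2 and d = 89.
Base 13: x_0 = 13^89 mod 357 = 13. x_0 is neither 1 nor 356, so continue squaring. x_1 = 13^2 mod 357 = 169. Reached i = s−1 = 1 without hitting −1: 13 is a Miller–Rabin witness and 357 is composite.
Base 166: x_0 = 166^89 mod 357 = 115. x_0 is neither 1 nor 356, so continue squaring. x_1 = 115^2 mod 357 = 16. Reached i = s−1 = 1 without hitting −1: 166 is a Miller–Rabin witness and 357 is composite.
The smallest witness among the given bases is 13.

13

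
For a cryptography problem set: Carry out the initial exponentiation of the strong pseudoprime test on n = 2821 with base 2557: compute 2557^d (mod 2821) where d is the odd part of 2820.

92

n − 1 = 2820 = 2^2 · 705, so s = 2 and d = 705.
2557^705 mod 2821 = 92.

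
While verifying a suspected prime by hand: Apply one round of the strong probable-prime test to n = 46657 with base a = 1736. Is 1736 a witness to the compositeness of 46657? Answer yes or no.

n − 1 = 46656 = 2^6 · 729, so s = 6 and d = 729.
x_0 = 1736^729 mod 46657 = 32820.
x_0 is neither 1 nor 46656, so continue squaring.
x_1 = 32820^2 mod 46657 = 28898.
x_2 = 28898^2 mod 46657 = 27418.
x_3 = 27418^2 mod 46657 = 9140.
x_4 = 9140^2 mod 46657 = 23570.
x_5 = 23570^2 mod 46657 = 1.
x_5 = 1 but x_4 ≠ ±1, a nontrivial square root of 1 — 1736 is a witness and 46657 is composite.

yes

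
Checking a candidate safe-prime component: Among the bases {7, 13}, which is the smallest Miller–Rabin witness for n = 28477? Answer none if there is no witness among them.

none

n − 1 = 28476 = 2^2 · 7119, so s = 2 and d = 7119.
Base 7: x_0 = 7^7119 mod 28477 = 28476. x_0 = 28476 ≡ −1, so 7 is not a witness.
Base 13: x_0 = 13^7119 mod 28477 = 23114. x_0 is neither 1 nor 28476, so continue squaring. x_1 = 23114^2 mod 28477 = 28476. x_1 ≡ −1, so 13 is not a witness.
No listed base is a witness for 28477.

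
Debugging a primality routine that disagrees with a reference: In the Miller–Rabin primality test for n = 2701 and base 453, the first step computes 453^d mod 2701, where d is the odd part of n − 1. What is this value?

1888

n − 1 = 2700 = 2^2 · 675, so s = 2 and d = 675.
453^675 mod 2701 = 1888.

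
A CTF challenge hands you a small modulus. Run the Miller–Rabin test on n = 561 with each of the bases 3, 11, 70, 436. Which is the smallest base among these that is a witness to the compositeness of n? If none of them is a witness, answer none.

n − 1 = 560 = 2^4 · 35, so s = 4 and d = 35.
Base 3: x_0 = 3^35 mod 561 = 78. x_0 is neither 1 nor 560, so continue squaring. x_1 = 78^2 mod 561 = 474. x_2 = 474^2 mod 561 = 276. x_3 = 276^2 mod 561 = 441. Reached i = s−1 = 3 without hitting −1: 3 is a Miller–Rabin witness and 561 is composite.
Base 11: x_0 = 11^35 mod 561 = 209. x_0 is neither 1 nor 560, so continue squaring. x_1 = 209^2 mod 561 = 484. x_2 = 484^2 mod 561 = 319. x_3 = 319^2 mod 561 = 220. Reached i = s−1 = 3 without hitting −1: 11 is a Miller–Rabin witness and 561 is composite.
Base 70: x_0 = 70^35 mod 561 = 331. x_0 is neither 1 nor 560, so continue squaring. x_1 = 331^2 mod 561 = 166. x_2 = 166^2 mod 561 = 67. x_3 = 67^2 mod 561 = 1. x_3 = 1 but x_2 ≠ ±1, a nontrivial square root of 1 — 70 is a witness and 561 is composite.
Base 436: x_0 = 436^35 mod 561 = 175. x_0 is neither 1 nor 560, so continue squaring. x_1 = 175^2 mod 561 = 331. x_2 = 331^2 mod 561 = 166. x_3 = 166^2 mod 561 = 67. Reached i = s−1 = 3 without hitting −1: 436 is a Miller–Rabin witness and 561 is composite.
The smallest witness among the given bases is 3.

3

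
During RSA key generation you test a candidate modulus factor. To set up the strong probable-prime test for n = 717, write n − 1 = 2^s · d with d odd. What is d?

Halving: 716 → 358 → 179; 179 is odd.
So 716 = 2^2 · 179.

179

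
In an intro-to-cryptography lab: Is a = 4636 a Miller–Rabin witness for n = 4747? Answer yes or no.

n − 1 = 4746 = 2^1 · 2373, so s = 1 and d = 2373.
x_0 = 4636^2373 mod 4747 = 2818.
x_0 ∉ {1, 4746} and s = 1, so 4636 is a Miller–Rabin witness and 4747 is composite.

yes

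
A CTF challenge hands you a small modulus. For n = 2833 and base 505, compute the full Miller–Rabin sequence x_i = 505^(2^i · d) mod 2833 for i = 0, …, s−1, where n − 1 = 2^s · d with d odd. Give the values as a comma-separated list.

539, 1555, 1476, 2832

n − 1 = 2832 = 2^4 · 177, so s = 4 and d = 177.
x_0 = 505^177 mod 2833 = 539.
x_1 = 539^2 mod 2833 = 1555.
x_2 = 1555^2 mod 2833 = 1476.
x_3 = 1476^2 mod 2833 = 2832.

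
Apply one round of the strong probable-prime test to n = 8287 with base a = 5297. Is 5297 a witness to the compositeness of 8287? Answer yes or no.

no

n − 1 = 8286 = 2^1 · 4143, so s = 1 and d = 4143.
x_0 = 5297^4143 mod 8287 = 8286.
x_0 = 8286 ≡ −1, so 5297 is not a witness.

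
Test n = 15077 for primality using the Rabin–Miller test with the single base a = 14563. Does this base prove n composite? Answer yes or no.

no

n − 1 = 15076 = 2^2 · 3769, so s = 2 and d = 3769.
x_0 = 14563^3769 mod 15077 = 1.
x_0 = 1, so 14563 is not a witness.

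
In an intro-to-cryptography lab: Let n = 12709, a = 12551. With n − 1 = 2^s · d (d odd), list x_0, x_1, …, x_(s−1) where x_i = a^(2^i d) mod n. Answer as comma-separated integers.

9719, 5673

n − 1 = 12708 = 2^2 · 3177, so s = 2 and d = 3177.
x_0 = 12551^3177 mod 12709 = 9719.
x_1 = 9719^2 mod 12709 = 5673.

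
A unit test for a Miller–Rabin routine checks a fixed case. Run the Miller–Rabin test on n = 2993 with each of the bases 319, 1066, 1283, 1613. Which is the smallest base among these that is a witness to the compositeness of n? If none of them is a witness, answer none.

n − 1 = 2992 = 2^4 · 187, so s = 4 and d = 187.
Base 319: x_0 = 319^187 mod 2993 = 2674. x_0 is neither 1 nor 2992, so continue squaring. x_1 = 2674^2 mod 2993 = 2992. x_1 ≡ −1, so 319 is not a witness.
Base 1066: x_0 = 1066^187 mod 2993 = 1640. x_0 is neither 1 nor 2992, so continue squaring. x_1 = 1640^2 mod 2993 = 1886. x_2 = 1886^2 mod 2993 = 1312. x_3 = 1312^2 mod 2993 = 369. Reached i = s−1 = 3 without hitting −1: 1066 is a Miller–Rabin witness and 2993 is composite.
Base 1283: x_0 = 1283^187 mod 2993 = 716. x_0 is neither 1 nor 2992, so continue squaring. x_1 = 716^2 mod 2993 = 853. x_2 = 853^2 mod 2993 = 310. x_3 = 310^2 mod 2993 = 324. Reached i = s−1 = 3 without hitting −1: 1283 is a Miller–Rabin witness and 2993 is composite.
Base 1613: x_0 = 1613^187 mod 2993 = 2744. x_0 is neither 1 nor 2992, so continue squaring. x_1 = 2744^2 mod 2993 = 2141. x_2 = 2141^2 mod 2993 = 1598. x_3 = 1598^2 mod 2993 = 575. Reached i = s−1 = 3 without hitting −1: 1613 is a Miller–Rabin witness and 2993 is composite.
The smallest witness among the given bases is 1066.

1066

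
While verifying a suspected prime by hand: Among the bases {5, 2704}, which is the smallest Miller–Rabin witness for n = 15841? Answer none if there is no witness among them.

n − 1 = 15840 = 2^5 · 495, so s = 5 and d = 495.
Base 5: x_0 = 5^495 mod 15841 = 3380. x_0 is neither 1 nor 15840, so continue squaring. x_1 = 3380^2 mod 15841 = 3039. x_2 = 3039^2 mod 15841 = 218. x_3 = 218^2 mod 15841 = 1. x_3 = 1 but x_2 ≠ ±1, a nontrivial square root of 1 — 5 is a witness and 15841 is composite.
Base 2704: x_0 = 2704^495 mod 15841 = 13021. x_0 is neither 1 nor 15840, so continue squaring. x_1 = 13021^2 mod 15841 = 218. x_2 = 218^2 mod 15841 = 1. x_2 = 1 but x_1 ≠ ±1, a nontrivial square root of 1 — 2704 is a witness and 15841 is composite.
The smallest witness among the given bases is 5.

5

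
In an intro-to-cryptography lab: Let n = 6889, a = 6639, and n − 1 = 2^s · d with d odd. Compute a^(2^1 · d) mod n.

n − 1 = 6888 = 2^3 · 861, so s = 3 and d = 861.
x_0 = 6639^861 mod 6889 = 6058.
x_1 = 6058^2 mod 6889 = 1661.

1661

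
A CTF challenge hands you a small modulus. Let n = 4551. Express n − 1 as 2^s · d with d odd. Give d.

Halving: 4550 → 2275; 2275 is odd.
So 4550 = 2^1 · 2275.

2275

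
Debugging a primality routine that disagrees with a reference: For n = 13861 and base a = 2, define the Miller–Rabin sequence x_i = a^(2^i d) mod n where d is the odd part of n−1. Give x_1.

n − 1 = 13860 = 2^2 · 3465, so s = 2 and d = 3465.
Repeated squaring mod 13861: 2^1 ≡ 2, 2^2 ≡ 4, 2^4 ≡ 16, 2^8 ≡ 256, 2^16 ≡ 10092, 2^32 ≡ 11697, 2^64 ≡ 11739, 2^128 ≡ 11920, 2^256 ≡ 11150, 2^512 ≡ 3191, 2^1024 ≡ 8507, 2^2048 ≡ 768.
3465 = 2048 + 1024 + 256 + 128 + 8 + 1, so 2^3465 ≡ 768·8507·11150·11920·256·2 ≡ 3394 (mod 13861).
x_0 = 3394.
x_1 = 3394^2 mod 13861 = 745.

745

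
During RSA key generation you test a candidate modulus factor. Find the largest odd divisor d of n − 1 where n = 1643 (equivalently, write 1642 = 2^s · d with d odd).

821

Halving: 1642 → 821; 821 is odd.
So 1642 = 2^1 · 821.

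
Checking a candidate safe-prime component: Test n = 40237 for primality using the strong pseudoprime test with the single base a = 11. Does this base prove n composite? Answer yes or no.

no

n − 1 = 40236 = 2^2 · 10059, so s = 2 and d = 10059.
Repeated squaring mod 40237: 11^1 ≡ 11, 11^2 ≡ 121, 11^4 ≡ 14641, 11^8 ≡ 16382, 11^16 ≡ 29371, 11^32 ≡ 14598, 11^64 ≡ 6452, 11^128 ≡ 23246, 11^256 ≡ 33843, 11^512 ≡ 2444, 11^1024 ≡ 18060, 11^2048 ≡ 2478, 11^4096 ≡ 24460, 11^8192 ≡ 7647.
10059 = 8192 + 1024 + 512 + 256 + 64 + 8 + 2 + 1, so 11^10059 ≡ 7647·18060·2444·33843·6452·16382·121·11 ≡ 3941 (mod 40237).
x_0 = 11^10059 mod 40237 = 3941.
x_0 is neither 1 nor 40236, so continue squaring.
x_1 = 3941^2 mod 40237 = 40236.
x_1 ≡ −1, so 11 is not a witness.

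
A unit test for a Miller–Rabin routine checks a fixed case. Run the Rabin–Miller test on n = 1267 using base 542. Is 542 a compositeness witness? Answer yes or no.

n − 1 = 1266 = 2^1 · 633, so s = 1 and d = 633.
Repeated squaring mod 1267: 542^1 ≡ 542, 542^2 ≡ 1087, 542^4 ≡ 725, 542^8 ≡ 1087, 542^16 ≡ 725, 542^32 ≡ 1087, 542^64 ≡ 725, 542^128 ≡ 1087, 542^256 ≡ 725, 542^512 ≡ 1087.
633 = 512 + 64 + 32 + 16 + 8 + 1, so 542^633 ≡ 1087·725·1087·725·1087·542 ≡ 1266 (mod 1267).
x_0 = 542^633 mod 1267 = 1266.
x_0 = 1266 ≡ −1, so 542 is not a witness.

no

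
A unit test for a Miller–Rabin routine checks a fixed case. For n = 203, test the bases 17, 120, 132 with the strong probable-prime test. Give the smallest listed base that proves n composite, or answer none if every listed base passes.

17

n − 1 = 202 = 2^1 · 101, so s = 1 and d = 101.
Base 17: x_0 = 17^101 mod 203 = 75. x_0 ∉ {1, 202} and s = 1, so 17 is a Miller–Rabin witness and 203 is composite.
Base 120: x_0 = 120^101 mod 203 = 64. x_0 ∉ {1, 202} and s = 1, so 120 is a Miller–Rabin witness and 203 is composite.
Base 132: x_0 = 132^101 mod 203 = 181. x_0 ∉ {1, 202} and s = 1, so 132 is a Miller–Rabin witness and 203 is composite.
The smallest witness among the given bases is 17.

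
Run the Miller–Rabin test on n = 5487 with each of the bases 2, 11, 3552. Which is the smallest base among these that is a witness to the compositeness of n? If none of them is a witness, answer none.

2

n − 1 = 5486 = 2^1 · 2743, so s = 1 and d = 2743.
Base 2: x_0 = 2^2743 mod 5487 = 5402. x_0 ∉ {1, 5486} and s = 1, so 2 is a Miller–Rabin witness and 5487 is composite.
Base 11: x_0 = 11^2743 mod 5487 = 2315. x_0 ∉ {1, 5486} and s = 1, so 11 is a Miller–Rabin witness and 5487 is composite.
Base 3552: x_0 = 3552^2743 mod 5487 = 2283. x_0 ∉ {1, 5486} and s = 1, so 3552 is a Miller–Rabin witness and 5487 is composite.
The smallest witness among the given bases is 2.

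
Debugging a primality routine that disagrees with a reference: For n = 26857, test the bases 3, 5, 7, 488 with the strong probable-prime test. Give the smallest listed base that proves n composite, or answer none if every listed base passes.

3

n − 1 = 26856 = 2^3 · 3357, so s = 3 and d = 3357.
Base 3: x_0 = 3^3357 mod 26857 = 25919. x_0 is neither 1 nor 26856, so continue squaring. x_1 = 25919^2 mod 26857 = 20420. x_2 = 20420^2 mod 26857 = 21475. Reached i = s−1 = 2 without hitting −1: 3 is a Miller–Rabin witness and 26857 is composite.
Base 5: x_0 = 5^3357 mod 26857 = 3076. x_0 is neither 1 nor 26856, so continue squaring. x_1 = 3076^2 mod 26857 = 8112. x_2 = 8112^2 mod 26857 = 4894. Reached i = s−1 = 2 without hitting −1: 5 is a Miller–Rabin witness and 26857 is composite.
Base 7: x_0 = 7^3357 mod 26857 = 19445. x_0 is neither 1 nor 26856, so continue squaring. x_1 = 19445^2 mod 26857 = 15179. x_2 = 15179^2 mod 26857 = 22695. Reached i = s−1 = 2 without hitting −1: 7 is a Miller–Rabin witness and 26857 is composite.
Base 488: x_0 = 488^3357 mod 26857 = 26311. x_0 is neither 1 nor 26856, so continue squaring. x_1 = 26311^2 mod 26857 = 2689. x_2 = 2689^2 mod 26857 = 6188. Reached i = s−1 = 2 without hitting −1: 488 is a Miller–Rabin witness and 26857 is composite.
The smallest witness among the given bases is 3.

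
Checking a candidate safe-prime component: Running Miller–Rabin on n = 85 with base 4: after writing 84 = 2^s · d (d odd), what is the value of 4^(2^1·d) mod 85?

n − 1 = 84 = 2^2 · 21, so s = 2 and d = 21.
x_0 = 4^21 mod 85 = 4.
x_1 = 4^2 mod 85 = 16.

16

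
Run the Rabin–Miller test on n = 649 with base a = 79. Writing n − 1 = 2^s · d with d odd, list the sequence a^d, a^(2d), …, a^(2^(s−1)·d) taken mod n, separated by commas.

n − 1 = 648 = 2^3 · 81, so s = 3 and d = 81.
x_0 = 79^81 mod 649 = 552.
x_1 = 552^2 mod 649 = 323.
x_2 = 323^2 mod 649 = 489.

552, 323, 489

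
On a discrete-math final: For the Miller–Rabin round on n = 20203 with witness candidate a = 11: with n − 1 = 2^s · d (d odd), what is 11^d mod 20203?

n − 1 = 20202 = 2^1 · 10101, so s = 1 and d = 10101.
11^10101 mod 20203 = 11032.

11032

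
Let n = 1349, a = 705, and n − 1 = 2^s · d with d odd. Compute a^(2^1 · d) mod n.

199

n − 1 = 1348 = 2^2 · 337, so s = 2 and d = 337.
x_0 = 705^337 mod 1349 = 117.
x_1 = 117^2 mod 1349 = 199.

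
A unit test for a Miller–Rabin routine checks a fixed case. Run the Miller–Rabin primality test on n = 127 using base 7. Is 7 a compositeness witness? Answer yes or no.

n − 1 = 126 = 2^1 · 63, so s = 1 and d = 63.
x_0 = 7^63 mod 127 = 126.
x_0 = 126 ≡ −1, so 7 is not a witness.

no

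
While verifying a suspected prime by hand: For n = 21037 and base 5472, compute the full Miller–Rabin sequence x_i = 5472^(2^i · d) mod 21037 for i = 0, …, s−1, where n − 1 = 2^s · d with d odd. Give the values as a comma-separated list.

1891, 20628

n − 1 = 21036 = 2^2 · 5259, so s = 2 and d = 5259.
x_0 = 5472^5259 mod 21037 = 1891.
x_1 = 1891^2 mod 21037 = 20628.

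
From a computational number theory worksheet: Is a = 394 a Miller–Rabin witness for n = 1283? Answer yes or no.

n − 1 = 1282 = 2^1 · 641, so s = 1 and d = 641.
x_0 = 394^641 mod 1283 = 1282.
x_0 = 1282 ≡ −1, so 394 is not a witness.

no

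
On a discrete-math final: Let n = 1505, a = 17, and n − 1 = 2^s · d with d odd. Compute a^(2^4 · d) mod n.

n − 1 = 1504 = 2^5 · 47, so s = 5 and d = 47.
Repeated squaring mod 1505: 17^1 ≡ 17, 17^2 ≡ 289, 17^4 ≡ 746, 17^8 ≡ 1171, 17^16 ≡ 186, 17^32 ≡ 1486.
47 = 32 + 8 + 4 + 2 + 1, so 17^47 ≡ 1486·1171·746·289·17 ≡ 943 (mod 1505).
x_0 = 943.
x_1 = 943^2 mod 1505 = 1299.
x_2 = 1299^2 mod 1505 = 296.
x_3 = 296^2 mod 1505 = 326.
x_4 = 326^2 mod 1505 = 926.

926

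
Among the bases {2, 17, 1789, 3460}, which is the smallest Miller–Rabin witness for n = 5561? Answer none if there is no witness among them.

2

n − 1 = 5560 = 2^3 · 695, so s = 3 and d = 695.
Base 2: x_0 = 2^695 mod 5561 = 1805. x_0 is neither 1 nor 5560, so continue squaring. x_1 = 1805^2 mod 5561 = 4840. x_2 = 4840^2 mod 5561 = 2668. Reached i = s−1 = 2 without hitting −1: 2 is a Miller–Rabin witness and 5561 is composite.
Base 17: x_0 = 17^695 mod 5561 = 691. x_0 is neither 1 nor 5560, so continue squaring. x_1 = 691^2 mod 5561 = 4796. x_2 = 4796^2 mod 5561 = 1320. Reached i = s−1 = 2 without hitting −1: 17 is a Miller–Rabin witness and 5561 is composite.
Base 1789: x_0 = 1789^695 mod 5561 = 4152. x_0 is neither 1 nor 5560, so continue squaring. x_1 = 4152^2 mod 5561 = 4. x_2 = 4^2 mod 5561 = 16. Reached i = s−1 = 2 without hitting −1: 1789 is a Miller–Rabin witness and 5561 is composite.
Base 3460: x_0 = 3460^695 mod 5561 = 3645. x_0 is neither 1 nor 5560, so continue squaring. x_1 = 3645^2 mod 5561 = 796. x_2 = 796^2 mod 5561 = 5223. Reached i = s−1 = 2 without hitting −1: 3460 is a Miller–Rabin witness and 5561 is composite.
The smallest witness among the given bases is 2.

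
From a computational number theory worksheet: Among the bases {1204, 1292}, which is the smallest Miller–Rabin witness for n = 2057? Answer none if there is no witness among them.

1204

n − 1 = 2056 = 2^3 · 257, so s = 3 and d = 257.
Base 1204: x_0 = 1204^257 mod 2057 = 1884. x_0 is neither 1 nor 2056, so continue squaring. x_1 = 1884^2 mod 2057 = 1131. x_2 = 1131^2 mod 2057 = 1764. Reached i = s−1 = 2 without hitting −1: 1204 is a Miller–Rabin witness and 2057 is composite.
Base 1292: x_0 = 1292^257 mod 2057 = 1224. x_0 is neither 1 nor 2056, so continue squaring. x_1 = 1224^2 mod 2057 = 680. x_2 = 680^2 mod 2057 = 1632. Reached i = s−1 = 2 without hitting −1: 1292 is a Miller–Rabin witness and 2057 is composite.
The smallest witness among the given bases is 1204.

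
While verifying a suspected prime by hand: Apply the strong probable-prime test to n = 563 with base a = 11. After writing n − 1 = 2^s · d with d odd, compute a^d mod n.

n − 1 = 562 = 2^1 · 281, so s = 1 and d = 281.
11^281 mod 563 = 1.

1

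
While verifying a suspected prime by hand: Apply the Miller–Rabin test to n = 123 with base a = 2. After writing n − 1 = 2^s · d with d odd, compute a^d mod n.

2

n − 1 = 122 = 2^1 · 61, so s = 1 and d = 61.
2^61 mod 123 = 2.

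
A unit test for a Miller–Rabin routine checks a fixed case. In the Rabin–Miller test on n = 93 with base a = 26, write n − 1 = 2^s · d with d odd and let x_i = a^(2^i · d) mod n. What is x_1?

n − 1 = 92 = 2^2 · 23, so s = 2 and d = 23.
x_0 = 26^23 mod 93 = 68.
x_1 = 68^2 mod 93 = 67.

67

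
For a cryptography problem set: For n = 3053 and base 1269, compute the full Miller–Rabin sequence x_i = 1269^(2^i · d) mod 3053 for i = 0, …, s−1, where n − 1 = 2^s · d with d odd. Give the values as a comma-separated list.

n − 1 = 3052 = 2^2 · 763, so s = 2 and d = 763.
x_0 = 1269^763 mod 3053 = 472.
x_1 = 472^2 mod 3053 = 2968.

472, 2968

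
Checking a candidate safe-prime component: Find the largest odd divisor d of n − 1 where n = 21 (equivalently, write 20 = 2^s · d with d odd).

Halving: 20 → 10 → 5; 5 is odd.
So 20 = 2^2 · 5.

5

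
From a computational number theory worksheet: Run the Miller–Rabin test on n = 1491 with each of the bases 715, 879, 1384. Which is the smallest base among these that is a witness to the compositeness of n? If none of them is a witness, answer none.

879

n − 1 = 1490 = 2^1 · 745, so s = 1 and d = 745.
Base 715: x_0 = 715^745 mod 1491 = 1. x_0 = 1, so 715 is not a witness.
Base 879: x_0 = 879^745 mod 1491 = 1110. x_0 ∉ {1, 1490} and s = 1, so 879 is a Miller–Rabin witness and 1491 is composite.
Base 1384: x_0 = 1384^745 mod 1491 = 523. x_0 ∉ {1, 1490} and s = 1, so 1384 is a Miller–Rabin witness and 1491 is composite.
The smallest witness among the given bases is 879.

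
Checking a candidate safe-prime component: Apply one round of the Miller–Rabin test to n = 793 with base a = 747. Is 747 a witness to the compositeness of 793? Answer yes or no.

n − 1 = 792 = 2^3 · 99, so s = 3 and d = 99.
x_0 = 747^99 mod 793 = 619.
x_0 is neither 1 nor 792, so continue squaring.
x_1 = 619^2 mod 793 = 142.
x_2 = 142^2 mod 793 = 339.
Reached i = s−1 = 2 without hitting −1: 747 is a Miller–Rabin witness and 793 is composite.

yes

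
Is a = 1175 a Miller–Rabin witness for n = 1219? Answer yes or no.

n − 1 = 1218 = 2^1 · 609, so s = 1 and d = 609.
x_0 = 1175^609 mod 1219 = 706.
x_0 ∉ {1, 1218} and s = 1, so 1175 is a Miller–Rabin witness and 1219 is composite.

yes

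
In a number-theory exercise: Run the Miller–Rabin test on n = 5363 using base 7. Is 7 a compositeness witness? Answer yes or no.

yes

n − 1 = 5362 = 2^1 · 2681, so s = 1 and d = 2681.
Repeated squaring mod 5363: 7^1 ≡ 7, 7^2 ≡ 49, 7^4 ≡ 2401, 7^8 ≡ 4939, 7^16 ≡ 2797, 7^32 ≡ 3955, 7^64 ≡ 3517, 7^128 ≡ 2211, 7^256 ≡ 2828, 7^512 ≡ 1351, 7^1024 ≡ 1781, 7^2048 ≡ 2428.
2681 = 2048 + 512 + 64 + 32 + 16 + 8 + 1, so 7^2681 ≡ 2428·1351·3517·3955·2797·4939·7 ≡ 1973 (mod 5363).
x_0 = 7^2681 mod 5363 = 1973.
x_0 ∉ {1, 5362} and s = 1, so 7 is a Miller–Rabin witness and 5363 is composite.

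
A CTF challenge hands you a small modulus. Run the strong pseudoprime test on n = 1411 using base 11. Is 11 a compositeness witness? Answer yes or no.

yes

n − 1 = 1410 = 2^1 · 705, so s = 1 and d = 705.
x_0 = 11^705 mod 1411 = 674.
x_0 ∉ {1, 1410} and s = 1, so 11 is a Miller–Rabin witness and 1411 is composite.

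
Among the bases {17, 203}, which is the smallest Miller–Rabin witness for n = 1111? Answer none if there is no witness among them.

n − 1 = 1110 = 2^1 · 555, so s = 1 and d = 555.
Base 17: x_0 = 17^555 mod 1111 = 1110. x_0 = 1110 ≡ −1, so 17 is not a witness.
Base 203: x_0 = 203^555 mod 1111 = 1. x_0 = 1, so 203 is not a witness.
No listed base is a witness for 1111.

none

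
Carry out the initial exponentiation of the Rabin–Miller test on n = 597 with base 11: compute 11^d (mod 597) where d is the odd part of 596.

335

n − 1 = 596 = 2^2 · 149, so s = 2 and d = 149.
Repeated squaring mod 597: 11^1 ≡ 11, 11^2 ≡ 121, 11^4 ≡ 313, 11^8 ≡ 61, 11^16 ≡ 139, 11^32 ≡ 217, 11^64 ≡ 523, 11^128 ≡ 103.
149 = 128 + 16 + 4 + 1, so 11^149 ≡ 103·139·313·11 ≡ 335 (mod 597).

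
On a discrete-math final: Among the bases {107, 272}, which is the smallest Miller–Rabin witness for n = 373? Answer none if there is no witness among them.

n − 1 = 372 = 2^2 · 93, so s = 2 and d = 93.
Base 107: x_0 = 107^93 mod 373 = 1. x_0 = 1, so 107 is not a witness.
Base 272: x_0 = 272^93 mod 373 = 372. x_0 = 372 ≡ −1, so 272 is not a witness.
No listed base is a witness for 373.

none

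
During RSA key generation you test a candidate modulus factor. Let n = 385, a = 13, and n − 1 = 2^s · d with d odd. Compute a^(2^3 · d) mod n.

n − 1 = 384 = 2^7 · 3, so s = 7 and d = 3.
x_0 = 13^3 mod 385 = 272.
x_1 = 272^2 mod 385 = 64.
x_2 = 64^2 mod 385 = 246.
x_3 = 246^2 mod 385 = 71.

71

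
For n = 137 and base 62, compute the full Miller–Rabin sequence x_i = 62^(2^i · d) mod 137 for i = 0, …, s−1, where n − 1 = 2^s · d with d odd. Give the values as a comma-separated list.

n − 1 = 136 = 2^3 · 17, so s = 3 and d = 17.
x_0 = 62^17 mod 137 = 96.
x_1 = 96^2 mod 137 = 37.
x_2 = 37^2 mod 137 = 136.

96, 37, 136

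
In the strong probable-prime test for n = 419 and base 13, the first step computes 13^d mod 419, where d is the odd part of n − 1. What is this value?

n − 1 = 418 = 2^1 · 209, so s = 1 and d = 209.
13^209 mod 419 = 1.

1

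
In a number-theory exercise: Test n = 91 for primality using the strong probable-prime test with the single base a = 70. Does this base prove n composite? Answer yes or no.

n − 1 = 90 = 2^1 · 45, so s = 1 and d = 45.
x_0 = 70^45 mod 91 = 70.
x_0 ∉ {1, 90} and s = 1, so 70 is a Miller–Rabin witness and 91 is composite.

yes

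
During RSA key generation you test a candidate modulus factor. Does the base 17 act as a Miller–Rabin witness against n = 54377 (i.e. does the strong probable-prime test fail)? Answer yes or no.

no

n − 1 = 54376 = 2^3 · 6797, so s = 3 and d = 6797.
By repeated squaring, 17^6797 ≡ 27547 (mod 54377).
x_0 = 17^6797 mod 54377 = 27547.
x_0 is neither 1 nor 54376, so continue squaring.
x_1 = 27547^2 mod 54377 = 6174.
x_2 = 6174^2 mod 54377 = 54376.
x_2 ≡ −1, so 17 is not a witness.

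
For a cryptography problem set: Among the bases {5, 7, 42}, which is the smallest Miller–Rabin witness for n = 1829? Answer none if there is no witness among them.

n − 1 = 1828 = 2^2 · 457, so s = 2 and d = 457.
Base 5: x_0 = 5^457 mod 1829 = 1462. x_0 is neither 1 nor 1828, so continue squaring. x_1 = 1462^2 mod 1829 = 1172. Reached i = s−1 = 1 without hitting −1: 5 is a Miller–Rabin witness and 1829 is composite.
Base 7: x_0 = 7^457 mod 1829 = 989. x_0 is neither 1 nor 1828, so continue squaring. x_1 = 989^2 mod 1829 = 1435. Reached i = s−1 = 1 without hitting −1: 7 is a Miller–Rabin witness and 1829 is composite.
Base 42: x_0 = 42^457 mod 1829 = 1749. x_0 is neither 1 nor 1828, so continue squaring. x_1 = 1749^2 mod 1829 = 913. Reached i = s−1 = 1 without hitting −1: 42 is a Miller–Rabin witness and 1829 is composite.
The smallest witness among the given bases is 5.

5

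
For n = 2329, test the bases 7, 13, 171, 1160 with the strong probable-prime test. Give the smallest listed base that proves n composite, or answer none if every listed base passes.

7

n − 1 = 2328 = 2^3 · 291, so s = 3 and d = 291.
Base 7: x_0 = 7^291 mod 2329 = 105. x_0 is neither 1 nor 2328, so continue squaring. x_1 = 105^2 mod 2329 = 1709. x_2 = 1709^2 mod 2329 = 115. Reached i = s−1 = 2 without hitting −1: 7 is a Miller–Rabin witness and 2329 is composite.
Base 13: x_0 = 13^291 mod 2329 = 2146. x_0 is neither 1 nor 2328, so continue squaring. x_1 = 2146^2 mod 2329 = 883. x_2 = 883^2 mod 2329 = 1803. Reached i = s−1 = 2 without hitting −1: 13 is a Miller–Rabin witness and 2329 is composite.
Base 171: x_0 = 171^291 mod 2329 = 1293. x_0 is neither 1 nor 2328, so continue squaring. x_1 = 1293^2 mod 2329 = 1956. x_2 = 1956^2 mod 2329 = 1718. Reached i = s−1 = 2 without hitting −1: 171 is a Miller–Rabin witness and 2329 is composite.
Base 1160: x_0 = 1160^291 mod 2329 = 2206. x_0 is neither 1 nor 2328, so continue squaring. x_1 = 2206^2 mod 2329 = 1155. x_2 = 1155^2 mod 2329 = 1837. Reached i = s−1 = 2 without hitting −1: 1160 is a Miller–Rabin witness and 2329 is composite.
The smallest witness among the given bases is 7.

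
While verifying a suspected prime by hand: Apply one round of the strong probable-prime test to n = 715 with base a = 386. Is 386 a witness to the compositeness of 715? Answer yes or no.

n − 1 = 714 = 2^1 · 357, so s = 1 and d = 357.
x_0 = 386^357 mod 715 = 1.
x_0 = 1, so 386 is not a witness.

no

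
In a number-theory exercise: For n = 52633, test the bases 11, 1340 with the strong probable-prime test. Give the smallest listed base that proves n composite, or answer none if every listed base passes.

11

n − 1 = 52632 = 2^3 · 6579, so s = 3 and d = 6579.
Base 11: x_0 = 11^6579 mod 52633 = 15758. x_0 is neither 1 nor 52632, so continue squaring. x_1 = 15758^2 mod 52633 = 44703. x_2 = 44703^2 mod 52633 = 41098. Reached i = s−1 = 2 without hitting −1: 11 is a Miller–Rabin witness and 52633 is composite.
Base 1340: x_0 = 1340^6579 mod 52633 = 36875. x_0 is neither 1 nor 52632, so continue squaring. x_1 = 36875^2 mod 52633 = 44703. x_2 = 44703^2 mod 52633 = 41098. Reached i = s−1 = 2 without hitting −1: 1340 is a Miller–Rabin witness and 52633 is composite.
The smallest witness among the given bases is 11.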